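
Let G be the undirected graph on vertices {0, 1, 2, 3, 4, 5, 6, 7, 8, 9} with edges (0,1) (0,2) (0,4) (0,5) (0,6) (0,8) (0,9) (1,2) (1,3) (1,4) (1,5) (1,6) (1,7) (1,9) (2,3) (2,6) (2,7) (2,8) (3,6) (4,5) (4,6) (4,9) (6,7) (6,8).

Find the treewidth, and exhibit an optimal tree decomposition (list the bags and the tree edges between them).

Each bag holds 4 vertices, so the decomposition has width 3, which upper-bounds the treewidth. Conversely, {0, 2, 6, 8} is a clique of size 4, and the vertices of any clique must share a bag in every tree decomposition; so some bag has ≥ 4 vertices and tw(G) ≥ 3. The upper and lower bounds meet at 3, so that is the treewidth.

Treewidth 3.
One optimal decomposition is:
Bags: B1 = {0, 1, 4, 6}  B2 = {0, 1, 4, 5}  B3 = {0, 1, 2, 6}  B4 = {0, 2, 6, 8}  B5 = {0, 1, 4, 9}  B6 = {1, 2, 6, 7}  B7 = {1, 2, 3, 6}
Tree: B1–B2, B1–B3, B3–B4, B1–B5, B3–B6, B3–B7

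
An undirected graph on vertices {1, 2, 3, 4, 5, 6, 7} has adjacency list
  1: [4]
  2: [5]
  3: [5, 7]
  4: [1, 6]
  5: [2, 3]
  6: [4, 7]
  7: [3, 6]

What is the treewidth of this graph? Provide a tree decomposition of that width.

Every bag has size at most 2, so the width is 2 − 1 = 1 and tw(G) ≤ 1. Since G has at least one edge (e.g. 1–4), it is not an edgeless graph, so tw(G) ≥ 1. The upper and lower bounds meet at 1, so that is the treewidth.

Treewidth 1.
One such decomposition:
Bags: B1 = {1, 4}  B2 = {4, 6}  B3 = {6, 7}  B4 = {3, 7}  B5 = {3, 5}  B6 = {2, 5}
Tree: B1–B2, B2–B3, B3–B4, B4–B5, B5–B6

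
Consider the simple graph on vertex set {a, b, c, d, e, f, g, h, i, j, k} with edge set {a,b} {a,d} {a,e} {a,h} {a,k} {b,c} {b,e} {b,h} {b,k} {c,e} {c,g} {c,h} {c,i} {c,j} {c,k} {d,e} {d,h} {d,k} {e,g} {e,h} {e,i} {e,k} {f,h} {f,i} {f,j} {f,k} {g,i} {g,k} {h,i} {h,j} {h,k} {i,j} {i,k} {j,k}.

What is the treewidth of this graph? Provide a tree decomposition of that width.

Every bag has size at most 5, so the width is 5 − 1 = 4 and tw(G) ≤ 4. On the other hand G contains the 5-clique {c, e, g, i, k}. A clique must lie in a single bag of any decomposition, so no decomposition can have width below 4. Therefore the treewidth is 4.

Treewidth 4.
Bags: B1 = {b, c, e, h, k}  B2 = {c, e, h, i, k}  B3 = {a, b, e, h, k}  B4 = {c, h, i, j, k}  B5 = {c, e, g, i, k}  B6 = {a, d, e, h, k}  B7 = {f, h, i, j, k}
Tree: B1–B2, B1–B3, B2–B4, B2–B5, B3–B6, B4–B7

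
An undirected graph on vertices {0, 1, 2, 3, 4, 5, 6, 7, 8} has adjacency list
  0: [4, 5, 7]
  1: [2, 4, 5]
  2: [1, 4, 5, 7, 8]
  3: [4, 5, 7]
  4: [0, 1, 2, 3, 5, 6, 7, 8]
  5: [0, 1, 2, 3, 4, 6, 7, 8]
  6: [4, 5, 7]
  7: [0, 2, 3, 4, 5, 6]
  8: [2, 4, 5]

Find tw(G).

3

A width-3 tree decomposition is:
Bags: B1 = {4, 5, 6, 7}  B2 = {2, 4, 5, 7}  B3 = {2, 4, 5, 8}  B4 = {0, 4, 5, 7}  B5 = {3, 4, 5, 7}  B6 = {1, 2, 4, 5}
Tree: B1–B2, B2–B3, B1–B4, B4–B5, B2–B6
The largest bag has 4 vertices, giving width 3; this decomposition certifies tw(G) ≤ 3. On the other hand G contains the 4-clique {2, 4, 5, 8}. A clique must lie in a single bag of any decomposition, so no decomposition can have width below 3. Hence tw(G) = 3 exactly.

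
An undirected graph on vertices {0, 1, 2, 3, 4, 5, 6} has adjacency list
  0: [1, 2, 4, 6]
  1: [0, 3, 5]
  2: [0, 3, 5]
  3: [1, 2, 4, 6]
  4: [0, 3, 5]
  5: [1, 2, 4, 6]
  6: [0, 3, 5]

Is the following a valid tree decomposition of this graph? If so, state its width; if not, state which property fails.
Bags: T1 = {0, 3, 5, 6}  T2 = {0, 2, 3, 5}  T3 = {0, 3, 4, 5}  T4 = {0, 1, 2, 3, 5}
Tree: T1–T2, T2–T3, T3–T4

No — bags containing vertex 2 are not connected in the tree.

A tree decomposition must satisfy three properties: every vertex lies in some bag; for every edge, both endpoints lie together in some bag; and for every vertex, the bags containing it form a connected subtree. Here bags containing vertex 2 are not connected in the tree, so the decomposition is invalid.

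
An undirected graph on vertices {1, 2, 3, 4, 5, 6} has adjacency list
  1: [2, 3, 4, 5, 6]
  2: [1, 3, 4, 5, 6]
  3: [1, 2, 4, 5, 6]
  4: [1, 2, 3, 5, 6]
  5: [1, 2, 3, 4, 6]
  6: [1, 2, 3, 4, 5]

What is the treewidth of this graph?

A width-5 tree decomposition is:
Bags: B1 = {1, 2, 3, 4, 5, 6}
Tree: (single bag)
A single bag containing all 6 vertices is trivially a valid decomposition of width 5. For the lower bound, the 6 vertices {1, 2, 3, 4, 5, 6} are pairwise adjacent, and any tree decomposition puts a clique entirely inside one bag — forcing width ≥ 5. Therefore the treewidth is 5.

5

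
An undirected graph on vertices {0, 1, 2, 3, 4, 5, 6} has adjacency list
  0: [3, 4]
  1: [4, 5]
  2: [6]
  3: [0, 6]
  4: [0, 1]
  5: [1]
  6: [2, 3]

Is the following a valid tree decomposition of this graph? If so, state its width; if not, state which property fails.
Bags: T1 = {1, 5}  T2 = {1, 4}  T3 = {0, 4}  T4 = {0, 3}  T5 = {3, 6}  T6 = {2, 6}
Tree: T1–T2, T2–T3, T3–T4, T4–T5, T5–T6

Every vertex of G appears in some bag (union = {0, 1, 2, 3, 4, 5, 6}); every edge is covered by a bag; and for each vertex v the set of bags containing v is connected in the bag tree. The decomposition is therefore valid. The largest bag has 2 vertices, so the width is 1.

Yes; width 1.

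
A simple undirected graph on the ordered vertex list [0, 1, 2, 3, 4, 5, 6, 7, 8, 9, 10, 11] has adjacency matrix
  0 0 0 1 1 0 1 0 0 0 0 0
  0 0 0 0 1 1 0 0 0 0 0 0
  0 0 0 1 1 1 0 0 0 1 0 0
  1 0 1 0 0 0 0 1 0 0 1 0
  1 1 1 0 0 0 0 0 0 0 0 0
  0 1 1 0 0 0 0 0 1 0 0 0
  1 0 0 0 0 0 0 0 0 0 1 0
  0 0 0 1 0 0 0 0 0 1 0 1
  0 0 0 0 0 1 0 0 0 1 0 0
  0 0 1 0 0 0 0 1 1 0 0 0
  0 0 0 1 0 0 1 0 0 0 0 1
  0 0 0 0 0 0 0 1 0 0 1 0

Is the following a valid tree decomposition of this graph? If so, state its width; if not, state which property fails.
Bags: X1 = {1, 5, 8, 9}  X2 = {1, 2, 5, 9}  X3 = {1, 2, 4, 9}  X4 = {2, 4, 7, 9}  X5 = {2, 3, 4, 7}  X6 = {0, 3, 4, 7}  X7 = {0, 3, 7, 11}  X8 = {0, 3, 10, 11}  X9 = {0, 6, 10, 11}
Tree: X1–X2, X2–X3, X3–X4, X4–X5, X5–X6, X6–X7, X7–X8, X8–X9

Checking the three conditions: (i) the bags cover all of {0, 1, 2, 3, 4, 5, 6, 7, 8, 9, 10, 11}; (ii) for each edge, some bag contains both endpoints; (iii) the bags containing any fixed vertex form a subtree. All hold, so the decomposition is valid with width 4 − 1 = 3.

Yes; width 3.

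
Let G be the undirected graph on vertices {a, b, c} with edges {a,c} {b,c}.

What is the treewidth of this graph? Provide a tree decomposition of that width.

Treewidth 1.
Bags: B1 = {a, c}  B2 = {b, c}
Tree: B1–B2

Every bag has size at most 2, so the width is 2 − 1 = 1 and tw(G) ≤ 1. Since G has at least one edge (e.g. a–c), it is not an edgeless graph, so tw(G) ≥ 1. Hence tw(G) = 1 exactly.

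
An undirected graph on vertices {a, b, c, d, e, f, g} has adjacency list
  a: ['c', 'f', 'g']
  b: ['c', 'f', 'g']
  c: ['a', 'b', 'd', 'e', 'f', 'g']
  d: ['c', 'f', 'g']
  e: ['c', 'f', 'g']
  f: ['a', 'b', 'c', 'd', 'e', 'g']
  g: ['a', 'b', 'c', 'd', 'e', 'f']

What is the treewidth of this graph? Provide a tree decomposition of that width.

Treewidth 3.
One such decomposition:
Bags: B1 = {a, c, f, g}  B2 = {b, c, f, g}  B3 = {c, d, f, g}  B4 = {c, e, f, g}
Tree: B1–B2, B1–B3, B2–B4

Each bag holds 4 vertices, so the decomposition has width 3, which upper-bounds the treewidth. Conversely, {c, d, f, g} is a clique of size 4, and the vertices of any clique must share a bag in every tree decomposition; so some bag has ≥ 4 vertices and tw(G) ≥ 3. The upper and lower bounds meet at 3, so that is the treewidth.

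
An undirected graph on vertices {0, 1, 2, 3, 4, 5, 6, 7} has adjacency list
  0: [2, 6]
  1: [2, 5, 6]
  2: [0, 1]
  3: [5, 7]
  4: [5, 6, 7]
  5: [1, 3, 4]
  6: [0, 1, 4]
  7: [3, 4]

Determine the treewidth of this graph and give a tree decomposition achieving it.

Every bag has size at most 3, so the width is 3 − 1 = 2 and tw(G) ≤ 2. The edges 7–3–5–4–7 form a cycle, so G is not a tree and its treewidth is at least 2. Combining the bounds, tw(G) = 2.

Treewidth 2.
One such decomposition:
Bags: B1 = {3, 4, 7}  B2 = {3, 4, 5}  B3 = {4, 5, 6}  B4 = {1, 5, 6}  B5 = {0, 1, 6}  B6 = {0, 1, 2}
Tree: B1–B2, B2–B3, B3–B4, B4–B5, B5–B6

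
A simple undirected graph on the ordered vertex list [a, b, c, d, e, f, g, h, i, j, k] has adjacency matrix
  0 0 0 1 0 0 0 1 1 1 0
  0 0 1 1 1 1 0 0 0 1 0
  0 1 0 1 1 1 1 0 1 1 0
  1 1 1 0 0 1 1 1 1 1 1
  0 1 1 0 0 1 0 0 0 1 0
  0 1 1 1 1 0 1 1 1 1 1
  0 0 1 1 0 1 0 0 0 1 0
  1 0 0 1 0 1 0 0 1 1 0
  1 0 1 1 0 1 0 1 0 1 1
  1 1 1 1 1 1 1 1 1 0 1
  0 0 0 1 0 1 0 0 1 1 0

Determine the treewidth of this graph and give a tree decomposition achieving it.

Treewidth 4.
One such decomposition:
Bags: B1 = {c, d, f, i, j}  B2 = {d, f, i, j, k}  B3 = {b, c, d, f, j}  B4 = {d, f, h, i, j}  B5 = {a, d, h, i, j}  B6 = {c, d, f, g, j}  B7 = {b, c, e, f, j}
Tree: B1–B2, B1–B3, B2–B4, B4–B5, B1–B6, B3–B7

Every bag has size at most 5, so the width is 5 − 1 = 4 and tw(G) ≤ 4. Conversely, {a, d, h, i, j} is a clique of size 5, and the vertices of any clique must share a bag in every tree decomposition; so some bag has ≥ 5 vertices and tw(G) ≥ 4. The upper and lower bounds meet at 4, so that is the treewidth.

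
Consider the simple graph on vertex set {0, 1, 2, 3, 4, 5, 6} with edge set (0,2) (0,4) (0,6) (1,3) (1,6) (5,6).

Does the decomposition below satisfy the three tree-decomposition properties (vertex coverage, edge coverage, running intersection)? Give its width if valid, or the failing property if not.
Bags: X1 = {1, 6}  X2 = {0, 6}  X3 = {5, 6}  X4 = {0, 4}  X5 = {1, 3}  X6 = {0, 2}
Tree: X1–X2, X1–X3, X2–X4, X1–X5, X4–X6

Yes; width 1.

Every vertex of G appears in some bag (union = {0, 1, 2, 3, 4, 5, 6}); every edge is covered by a bag; and for each vertex v the set of bags containing v is connected in the bag tree. The decomposition is therefore valid. The largest bag has 2 vertices, so the width is 1.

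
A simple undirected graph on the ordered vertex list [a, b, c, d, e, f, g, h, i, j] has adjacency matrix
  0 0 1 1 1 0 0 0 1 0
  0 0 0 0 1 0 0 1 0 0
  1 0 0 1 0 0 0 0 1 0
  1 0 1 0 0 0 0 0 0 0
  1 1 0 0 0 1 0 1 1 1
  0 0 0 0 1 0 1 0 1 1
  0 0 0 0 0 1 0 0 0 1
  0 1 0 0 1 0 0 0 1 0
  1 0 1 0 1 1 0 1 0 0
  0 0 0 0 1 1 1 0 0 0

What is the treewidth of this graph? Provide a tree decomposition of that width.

Every bag has size at most 3, so the width is 3 − 1 = 2 and tw(G) ≤ 2. On the other hand G contains the 3-clique {a, c, d}. A clique must lie in a single bag of any decomposition, so no decomposition can have width below 2. Therefore the treewidth is 2.

Treewidth 2.
One optimal decomposition is:
Bags: B1 = {a, e, i}  B2 = {a, c, i}  B3 = {e, h, i}  B4 = {e, f, i}  B5 = {e, f, j}  B6 = {b, e, h}  B7 = {f, g, j}  B8 = {a, c, d}
Tree: B1–B2, B1–B3, B1–B4, B4–B5, B3–B6, B5–B7, B2–B8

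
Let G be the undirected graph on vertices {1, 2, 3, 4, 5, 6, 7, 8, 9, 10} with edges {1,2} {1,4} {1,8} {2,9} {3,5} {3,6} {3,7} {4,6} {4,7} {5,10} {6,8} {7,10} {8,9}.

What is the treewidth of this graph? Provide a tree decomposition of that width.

The largest bag has 3 vertices, giving width 2; this decomposition certifies tw(G) ≤ 2. The edges 9–2–1–8–9 form a cycle, so G is not a tree and its treewidth is at least 2. Hence tw(G) = 2 exactly.

Treewidth 2.
Bags: B1 = {2, 8, 9}  B2 = {1, 2, 8}  B3 = {1, 6, 8}  B4 = {1, 4, 6}  B5 = {3, 4, 6}  B6 = {3, 4, 7}  B7 = {3, 5, 7}  B8 = {5, 7, 10}
Tree: B1–B2, B2–B3, B3–B4, B4–B5, B5–B6, B6–B7, B7–B8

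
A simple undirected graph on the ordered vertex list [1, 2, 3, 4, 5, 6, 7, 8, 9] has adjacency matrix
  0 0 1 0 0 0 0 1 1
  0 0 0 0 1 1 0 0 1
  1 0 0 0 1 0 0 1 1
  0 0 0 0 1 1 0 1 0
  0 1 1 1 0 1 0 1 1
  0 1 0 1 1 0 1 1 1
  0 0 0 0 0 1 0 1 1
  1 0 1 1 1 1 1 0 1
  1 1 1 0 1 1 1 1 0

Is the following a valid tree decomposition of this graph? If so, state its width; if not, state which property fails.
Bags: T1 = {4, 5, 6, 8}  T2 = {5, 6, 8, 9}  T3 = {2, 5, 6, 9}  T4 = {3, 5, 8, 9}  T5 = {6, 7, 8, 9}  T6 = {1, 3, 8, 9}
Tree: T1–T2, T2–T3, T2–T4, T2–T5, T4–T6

Vertex coverage: the bags together contain {1, 2, 3, 4, 5, 6, 7, 8, 9}, the full vertex set. Edge coverage: each edge of G has both endpoints in at least one bag. Running intersection: for every vertex, the bags containing it form a connected subtree. All three properties hold, so this is a valid tree decomposition of width max|bag| − 1 = 3, and hence tw(G) ≤ 3.

Yes; width 3.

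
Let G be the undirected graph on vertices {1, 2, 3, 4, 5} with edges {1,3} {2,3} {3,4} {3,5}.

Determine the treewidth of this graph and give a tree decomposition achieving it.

Every bag has size at most 2, so the width is 2 − 1 = 1 and tw(G) ≤ 1. Any graph with an edge has treewidth ≥ 1, and G has the edge 3–4. Combining the bounds, tw(G) = 1.

Treewidth 1.
Bags: B1 = {3, 4}  B2 = {3, 5}  B3 = {1, 3}  B4 = {2, 3}
Tree: B1–B2, B1–B3, B2–B4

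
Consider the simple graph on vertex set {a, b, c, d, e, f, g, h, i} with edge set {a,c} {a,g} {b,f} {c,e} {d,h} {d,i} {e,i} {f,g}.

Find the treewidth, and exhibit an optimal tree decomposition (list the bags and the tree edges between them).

Treewidth 1.
One optimal decomposition is:
Bags: B1 = {b, f}  B2 = {f, g}  B3 = {a, g}  B4 = {a, c}  B5 = {c, e}  B6 = {e, i}  B7 = {d, i}  B8 = {d, h}
Tree: B1–B2, B2–B3, B3–B4, B4–B5, B5–B6, B6–B7, B7–B8

The largest bag has 2 vertices, giving width 1; this decomposition certifies tw(G) ≤ 1. Any graph with an edge has treewidth ≥ 1, and G has the edge b–f. Hence tw(G) = 1 exactly.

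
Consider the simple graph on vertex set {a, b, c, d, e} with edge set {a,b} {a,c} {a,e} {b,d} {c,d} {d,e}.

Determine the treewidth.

2

A width-2 tree decomposition is:
Bags: B1 = {a, c, d}  B2 = {a, d, e}  B3 = {a, b, d}
Tree: B1–B2, B2–B3
Every bag has size at most 3, so the width is 3 − 1 = 2 and tw(G) ≤ 2. For the lower bound, G contains the cycle c–a–e–d–c, so G is not a forest; only forests have treewidth ≤ 1, hence tw(G) ≥ 2. Hence tw(G) = 2 exactly.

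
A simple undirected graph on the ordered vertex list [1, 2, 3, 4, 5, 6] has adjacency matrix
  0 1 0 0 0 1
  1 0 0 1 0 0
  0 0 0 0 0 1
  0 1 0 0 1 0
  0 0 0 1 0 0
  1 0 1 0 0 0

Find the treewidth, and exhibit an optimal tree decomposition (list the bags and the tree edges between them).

Treewidth 1.
One optimal decomposition is:
Bags: B1 = {3, 6}  B2 = {1, 6}  B3 = {1, 2}  B4 = {2, 4}  B5 = {4, 5}
Tree: B1–B2, B2–B3, B3–B4, B4–B5

Each bag holds 2 vertices, so the decomposition has width 1, which upper-bounds the treewidth. G has an edge, so its treewidth is at least 1. The upper and lower bounds meet at 1, so that is the treewidth.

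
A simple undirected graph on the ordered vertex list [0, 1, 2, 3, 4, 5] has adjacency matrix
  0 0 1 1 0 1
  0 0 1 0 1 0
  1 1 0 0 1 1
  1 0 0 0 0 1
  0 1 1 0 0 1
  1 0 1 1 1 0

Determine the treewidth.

A width-2 tree decomposition is:
Bags: B1 = {0, 2, 5}  B2 = {2, 4, 5}  B3 = {0, 3, 5}  B4 = {1, 2, 4}
Tree: B1–B2, B1–B3, B2–B4
Each bag holds 3 vertices, so the decomposition has width 2, which upper-bounds the treewidth. For the lower bound, the 3 vertices {0, 2, 5} are pairwise adjacent, and any tree decomposition puts a clique entirely inside one bag — forcing width ≥ 2. The upper and lower bounds meet at 2, so that is the treewidth.

2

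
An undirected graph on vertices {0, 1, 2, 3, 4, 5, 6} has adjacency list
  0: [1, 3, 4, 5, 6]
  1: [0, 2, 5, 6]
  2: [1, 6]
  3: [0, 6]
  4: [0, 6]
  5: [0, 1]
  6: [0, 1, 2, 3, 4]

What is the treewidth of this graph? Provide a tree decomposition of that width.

Each bag holds 3 vertices, so the decomposition has width 2, which upper-bounds the treewidth. Conversely, {0, 1, 5} is a clique of size 3, and the vertices of any clique must share a bag in every tree decomposition; so some bag has ≥ 3 vertices and tw(G) ≥ 2. Therefore the treewidth is 2.

Treewidth 2.
Bags: B1 = {0, 4, 6}  B2 = {0, 1, 6}  B3 = {0, 1, 5}  B4 = {1, 2, 6}  B5 = {0, 3, 6}
Tree: B1–B2, B2–B3, B2–B4, B2–B5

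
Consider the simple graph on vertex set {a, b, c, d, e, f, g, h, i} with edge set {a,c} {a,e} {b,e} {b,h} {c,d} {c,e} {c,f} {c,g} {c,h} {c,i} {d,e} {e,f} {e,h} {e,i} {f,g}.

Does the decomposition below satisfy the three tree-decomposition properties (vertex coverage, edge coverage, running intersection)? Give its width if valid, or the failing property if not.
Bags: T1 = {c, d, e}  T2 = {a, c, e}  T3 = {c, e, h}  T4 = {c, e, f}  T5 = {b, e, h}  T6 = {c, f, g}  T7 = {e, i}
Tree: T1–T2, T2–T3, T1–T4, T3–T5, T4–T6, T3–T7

A tree decomposition must satisfy three properties: every vertex lies in some bag; for every edge, both endpoints lie together in some bag; and for every vertex, the bags containing it form a connected subtree. Here edge (c,i) lies in no bag, so the decomposition is invalid.

No — edge (c,i) lies in no bag.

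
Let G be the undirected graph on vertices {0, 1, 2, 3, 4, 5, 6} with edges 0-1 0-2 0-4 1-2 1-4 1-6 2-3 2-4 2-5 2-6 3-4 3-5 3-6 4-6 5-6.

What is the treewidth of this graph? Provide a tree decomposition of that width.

Every bag has size at most 4, so the width is 4 − 1 = 3 and tw(G) ≤ 3. For the lower bound, the 4 vertices {0, 1, 2, 4} are pairwise adjacent, and any tree decomposition puts a clique entirely inside one bag — forcing width ≥ 3. Therefore the treewidth is 3.

Treewidth 3.
One such decomposition:
Bags: B1 = {2, 3, 4, 6}  B2 = {2, 3, 5, 6}  B3 = {1, 2, 4, 6}  B4 = {0, 1, 2, 4}
Tree: B1–B2, B1–B3, B3–B4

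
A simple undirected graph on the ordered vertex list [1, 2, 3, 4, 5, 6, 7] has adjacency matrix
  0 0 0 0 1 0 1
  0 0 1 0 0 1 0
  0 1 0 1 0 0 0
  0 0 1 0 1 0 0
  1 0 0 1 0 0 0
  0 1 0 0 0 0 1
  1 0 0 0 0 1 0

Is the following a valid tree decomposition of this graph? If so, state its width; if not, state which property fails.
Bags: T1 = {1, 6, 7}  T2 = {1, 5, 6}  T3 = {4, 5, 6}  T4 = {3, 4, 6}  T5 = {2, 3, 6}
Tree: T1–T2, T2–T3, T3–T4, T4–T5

Checking the three conditions: (i) the bags cover all of {1, 2, 3, 4, 5, 6, 7}; (ii) for each edge, some bag contains both endpoints; (iii) the bags containing any fixed vertex form a subtree. All hold, so the decomposition is valid with width 3 − 1 = 2.

Yes; width 2.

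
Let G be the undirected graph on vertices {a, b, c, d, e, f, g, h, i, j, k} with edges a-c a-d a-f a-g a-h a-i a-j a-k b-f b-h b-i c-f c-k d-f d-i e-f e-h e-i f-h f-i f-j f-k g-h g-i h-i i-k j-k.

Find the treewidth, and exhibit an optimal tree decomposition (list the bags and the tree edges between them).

Every bag has size at most 4, so the width is 4 − 1 = 3 and tw(G) ≤ 3. For the lower bound, the 4 vertices {a, g, h, i} are pairwise adjacent, and any tree decomposition puts a clique entirely inside one bag — forcing width ≥ 3. Hence tw(G) = 3 exactly.

Treewidth 3.
Bags: B1 = {a, f, j, k}  B2 = {a, f, i, k}  B3 = {a, c, f, k}  B4 = {a, f, h, i}  B5 = {a, d, f, i}  B6 = {b, f, h, i}  B7 = {a, g, h, i}  B8 = {e, f, h, i}
Tree: B1–B2, B2–B3, B2–B4, B2–B5, B4–B6, B4–B7, B4–B8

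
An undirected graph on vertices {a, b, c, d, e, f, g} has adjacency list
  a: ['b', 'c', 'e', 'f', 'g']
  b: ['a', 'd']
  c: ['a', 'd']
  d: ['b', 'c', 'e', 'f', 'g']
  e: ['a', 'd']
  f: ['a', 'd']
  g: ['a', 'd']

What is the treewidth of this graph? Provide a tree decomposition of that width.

Every bag has size at most 3, so the width is 3 − 1 = 2 and tw(G) ≤ 2. The edges d–e–a–c–d form a cycle, so G is not a tree and its treewidth is at least 2. Combining the bounds, tw(G) = 2.

Treewidth 2.
Bags: B1 = {a, d, e}  B2 = {a, c, d}  B3 = {a, b, d}  B4 = {a, d, g}  B5 = {a, d, f}
Tree: B1–B2, B2–B3, B3–B4, B4–B5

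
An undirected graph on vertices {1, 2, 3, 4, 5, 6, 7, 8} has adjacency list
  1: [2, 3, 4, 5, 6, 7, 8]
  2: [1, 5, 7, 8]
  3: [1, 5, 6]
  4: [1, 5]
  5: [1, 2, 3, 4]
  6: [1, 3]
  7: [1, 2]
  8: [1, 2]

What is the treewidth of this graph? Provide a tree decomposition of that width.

The largest bag has 3 vertices, giving width 2; this decomposition certifies tw(G) ≤ 2. On the other hand G contains the 3-clique {1, 2, 8}. A clique must lie in a single bag of any decomposition, so no decomposition can have width below 2. Therefore the treewidth is 2.

Treewidth 2.
Bags: B1 = {1, 2, 8}  B2 = {1, 2, 5}  B3 = {1, 4, 5}  B4 = {1, 3, 5}  B5 = {1, 2, 7}  B6 = {1, 3, 6}
Tree: B1–B2, B2–B3, B3–B4, B1–B5, B4–B6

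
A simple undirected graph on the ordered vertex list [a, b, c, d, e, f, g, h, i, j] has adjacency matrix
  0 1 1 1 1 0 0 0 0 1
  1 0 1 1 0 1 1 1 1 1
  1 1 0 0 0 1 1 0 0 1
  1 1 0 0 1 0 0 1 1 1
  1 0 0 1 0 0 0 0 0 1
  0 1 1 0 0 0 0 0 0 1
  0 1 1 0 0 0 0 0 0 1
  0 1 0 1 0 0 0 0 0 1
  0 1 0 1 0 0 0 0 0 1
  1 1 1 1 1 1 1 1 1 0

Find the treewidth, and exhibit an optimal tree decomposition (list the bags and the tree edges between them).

Every bag has size at most 4, so the width is 4 − 1 = 3 and tw(G) ≤ 3. On the other hand G contains the 4-clique {a, d, e, j}. A clique must lie in a single bag of any decomposition, so no decomposition can have width below 3. Hence tw(G) = 3 exactly.

Treewidth 3.
Bags: B1 = {b, d, h, j}  B2 = {a, b, d, j}  B3 = {a, d, e, j}  B4 = {a, b, c, j}  B5 = {b, c, g, j}  B6 = {b, d, i, j}  B7 = {b, c, f, j}
Tree: B1–B2, B2–B3, B2–B4, B4–B5, B2–B6, B5–B7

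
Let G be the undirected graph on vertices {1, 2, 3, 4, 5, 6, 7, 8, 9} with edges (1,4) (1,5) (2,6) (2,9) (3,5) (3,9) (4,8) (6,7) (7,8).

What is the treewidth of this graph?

A width-2 tree decomposition is:
Bags: B1 = {2, 6, 7}  B2 = {2, 7, 8}  B3 = {2, 4, 8}  B4 = {1, 2, 4}  B5 = {1, 2, 5}  B6 = {2, 3, 5}  B7 = {2, 3, 9}
Tree: B1–B2, B2–B3, B3–B4, B4–B5, B5–B6, B6–B7
The largest bag has 3 vertices, giving width 2; this decomposition certifies tw(G) ≤ 2. For the lower bound, G contains the cycle 2–6–7–8–4–1–5–3–9–2, so G is not a forest; only forests have treewidth ≤ 1, hence tw(G) ≥ 2. Hence tw(G) = 2 exactly.

2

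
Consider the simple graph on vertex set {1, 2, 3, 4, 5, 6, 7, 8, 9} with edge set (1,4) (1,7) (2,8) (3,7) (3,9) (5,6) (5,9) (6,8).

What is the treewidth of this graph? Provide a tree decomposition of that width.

Every bag has size at most 2, so the width is 2 − 1 = 1 and tw(G) ≤ 1. G has an edge, so its treewidth is at least 1. Hence tw(G) = 1 exactly.

Treewidth 1.
Bags: B1 = {1, 4}  B2 = {1, 7}  B3 = {3, 7}  B4 = {3, 9}  B5 = {5, 9}  B6 = {5, 6}  B7 = {6, 8}  B8 = {2, 8}
Tree: B1–B2, B2–B3, B3–B4, B4–B5, B5–B6, B6–B7, B7–B8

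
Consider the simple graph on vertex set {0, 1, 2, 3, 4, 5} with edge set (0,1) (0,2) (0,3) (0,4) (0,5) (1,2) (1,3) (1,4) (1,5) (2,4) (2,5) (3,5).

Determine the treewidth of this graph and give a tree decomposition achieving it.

Each bag holds 4 vertices, so the decomposition has width 3, which upper-bounds the treewidth. For the lower bound, the 4 vertices {0, 1, 2, 4} are pairwise adjacent, and any tree decomposition puts a clique entirely inside one bag — forcing width ≥ 3. Hence tw(G) = 3 exactly.

Treewidth 3.
Bags: B1 = {0, 1, 2, 5}  B2 = {0, 1, 2, 4}  B3 = {0, 1, 3, 5}
Tree: B1–B2, B1–B3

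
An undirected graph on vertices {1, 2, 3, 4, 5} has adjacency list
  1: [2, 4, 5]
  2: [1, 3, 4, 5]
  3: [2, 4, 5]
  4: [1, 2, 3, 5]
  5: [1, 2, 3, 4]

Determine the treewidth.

A width-3 tree decomposition is:
Bags: B1 = {2, 3, 4, 5}  B2 = {1, 2, 4, 5}
Tree: B1–B2
Every bag has size at most 4, so the width is 4 − 1 = 3 and tw(G) ≤ 3. Conversely, {1, 2, 4, 5} is a clique of size 4, and the vertices of any clique must share a bag in every tree decomposition; so some bag has ≥ 4 vertices and tw(G) ≥ 3. Hence tw(G) = 3 exactly.

3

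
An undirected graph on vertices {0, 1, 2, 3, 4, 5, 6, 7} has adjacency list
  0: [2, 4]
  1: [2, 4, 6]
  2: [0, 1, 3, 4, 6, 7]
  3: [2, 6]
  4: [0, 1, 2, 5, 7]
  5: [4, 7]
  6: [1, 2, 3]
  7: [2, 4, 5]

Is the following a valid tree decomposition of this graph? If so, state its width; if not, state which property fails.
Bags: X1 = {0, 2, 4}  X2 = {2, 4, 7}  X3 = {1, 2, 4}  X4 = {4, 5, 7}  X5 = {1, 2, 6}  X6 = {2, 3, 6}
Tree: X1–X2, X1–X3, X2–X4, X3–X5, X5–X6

Yes; width 2.

Every vertex of G appears in some bag (union = {0, 1, 2, 3, 4, 5, 6, 7}); every edge is covered by a bag; and for each vertex v the set of bags containing v is connected in the bag tree. The decomposition is therefore valid. The largest bag has 3 vertices, so the width is 2.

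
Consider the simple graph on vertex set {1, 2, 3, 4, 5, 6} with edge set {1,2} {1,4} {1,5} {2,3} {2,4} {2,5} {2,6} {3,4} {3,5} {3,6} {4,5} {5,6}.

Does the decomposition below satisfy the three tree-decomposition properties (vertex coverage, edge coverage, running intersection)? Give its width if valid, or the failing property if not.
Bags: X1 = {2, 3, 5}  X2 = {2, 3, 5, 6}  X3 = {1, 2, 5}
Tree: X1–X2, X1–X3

No — vertex 4 appears in no bag.

A tree decomposition must satisfy three properties: every vertex lies in some bag; for every edge, both endpoints lie together in some bag; and for every vertex, the bags containing it form a connected subtree. Here vertex 4 appears in no bag, so the decomposition is invalid.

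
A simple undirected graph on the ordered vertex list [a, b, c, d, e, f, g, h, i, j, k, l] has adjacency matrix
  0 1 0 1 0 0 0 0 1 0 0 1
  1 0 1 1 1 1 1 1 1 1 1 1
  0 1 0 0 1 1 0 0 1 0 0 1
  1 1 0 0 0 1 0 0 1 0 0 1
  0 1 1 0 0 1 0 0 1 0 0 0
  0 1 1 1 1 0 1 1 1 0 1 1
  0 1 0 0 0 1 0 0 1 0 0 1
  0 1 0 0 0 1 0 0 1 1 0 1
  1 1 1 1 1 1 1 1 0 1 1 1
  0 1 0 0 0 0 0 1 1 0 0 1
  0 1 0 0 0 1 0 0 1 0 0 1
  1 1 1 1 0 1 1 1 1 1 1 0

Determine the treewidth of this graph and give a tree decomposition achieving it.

Treewidth 4.
One optimal decomposition is:
Bags: B1 = {b, c, f, i, l}  B2 = {b, d, f, i, l}  B3 = {b, f, h, i, l}  B4 = {a, b, d, i, l}  B5 = {b, h, i, j, l}  B6 = {b, c, e, f, i}  B7 = {b, f, i, k, l}  B8 = {b, f, g, i, l}
Tree: B1–B2, B2–B3, B2–B4, B3–B5, B1–B6, B3–B7, B7–B8

The largest bag has 5 vertices, giving width 4; this decomposition certifies tw(G) ≤ 4. On the other hand G contains the 5-clique {b, c, e, f, i}. A clique must lie in a single bag of any decomposition, so no decomposition can have width below 4. Hence tw(G) = 4 exactly.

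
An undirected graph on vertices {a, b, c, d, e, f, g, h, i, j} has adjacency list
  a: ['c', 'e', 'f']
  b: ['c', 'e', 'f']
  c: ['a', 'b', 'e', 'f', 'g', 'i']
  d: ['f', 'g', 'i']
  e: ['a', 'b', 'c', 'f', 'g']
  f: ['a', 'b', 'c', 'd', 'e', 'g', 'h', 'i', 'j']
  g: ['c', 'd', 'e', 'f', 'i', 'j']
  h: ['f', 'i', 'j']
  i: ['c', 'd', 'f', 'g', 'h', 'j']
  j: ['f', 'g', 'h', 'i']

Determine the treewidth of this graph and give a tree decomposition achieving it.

The largest bag has 4 vertices, giving width 3; this decomposition certifies tw(G) ≤ 3. For the lower bound, the 4 vertices {c, e, f, g} are pairwise adjacent, and any tree decomposition puts a clique entirely inside one bag — forcing width ≥ 3. The upper and lower bounds meet at 3, so that is the treewidth.

Treewidth 3.
Bags: B1 = {f, g, i, j}  B2 = {d, f, g, i}  B3 = {c, f, g, i}  B4 = {c, e, f, g}  B5 = {a, c, e, f}  B6 = {b, c, e, f}  B7 = {f, h, i, j}
Tree: B1–B2, B2–B3, B3–B4, B4–B5, B5–B6, B1–B7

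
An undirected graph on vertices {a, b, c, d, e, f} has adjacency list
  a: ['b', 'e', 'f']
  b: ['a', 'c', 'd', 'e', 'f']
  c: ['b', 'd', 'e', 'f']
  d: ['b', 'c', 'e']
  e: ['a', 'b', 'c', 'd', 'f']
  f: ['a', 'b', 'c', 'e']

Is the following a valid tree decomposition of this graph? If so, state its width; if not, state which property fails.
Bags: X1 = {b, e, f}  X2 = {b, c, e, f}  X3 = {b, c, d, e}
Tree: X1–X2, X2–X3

No — vertex a appears in no bag.

A tree decomposition must satisfy three properties: every vertex lies in some bag; for every edge, both endpoints lie together in some bag; and for every vertex, the bags containing it form a connected subtree. Here vertex a appears in no bag, so the decomposition is invalid.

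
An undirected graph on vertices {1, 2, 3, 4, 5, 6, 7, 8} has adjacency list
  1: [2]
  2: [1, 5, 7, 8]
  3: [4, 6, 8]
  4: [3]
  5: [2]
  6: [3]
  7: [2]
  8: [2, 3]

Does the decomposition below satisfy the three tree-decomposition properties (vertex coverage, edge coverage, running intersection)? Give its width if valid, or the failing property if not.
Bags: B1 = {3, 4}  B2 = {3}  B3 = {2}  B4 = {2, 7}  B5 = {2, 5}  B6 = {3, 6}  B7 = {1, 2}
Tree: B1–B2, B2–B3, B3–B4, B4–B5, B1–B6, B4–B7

No — vertex 8 appears in no bag.

A tree decomposition must satisfy three properties: every vertex lies in some bag; for every edge, both endpoints lie together in some bag; and for every vertex, the bags containing it form a connected subtree. Here vertex 8 appears in no bag, so the decomposition is invalid.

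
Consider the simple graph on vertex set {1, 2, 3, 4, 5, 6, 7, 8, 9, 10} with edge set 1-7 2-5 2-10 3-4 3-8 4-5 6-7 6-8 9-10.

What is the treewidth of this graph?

A width-1 tree decomposition is:
Bags: B1 = {1, 7}  B2 = {6, 7}  B3 = {6, 8}  B4 = {3, 8}  B5 = {3, 4}  B6 = {4, 5}  B7 = {2, 5}  B8 = {2, 10}  B9 = {9, 10}
Tree: B1–B2, B2–B3, B3–B4, B4–B5, B5–B6, B6–B7, B7–B8, B8–B9
Every bag has size at most 2, so the width is 2 − 1 = 1 and tw(G) ≤ 1. Since G has at least one edge (e.g. 1–7), it is not an edgeless graph, so tw(G) ≥ 1. The upper and lower bounds meet at 1, so that is the treewidth.

1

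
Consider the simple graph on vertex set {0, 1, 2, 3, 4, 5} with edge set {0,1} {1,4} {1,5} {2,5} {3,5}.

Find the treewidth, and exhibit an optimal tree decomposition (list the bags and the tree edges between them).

Each bag holds 2 vertices, so the decomposition has width 1, which upper-bounds the treewidth. Any graph with an edge has treewidth ≥ 1, and G has the edge 5–1. Therefore the treewidth is 1.

Treewidth 1.
One optimal decomposition is:
Bags: B1 = {1, 5}  B2 = {2, 5}  B3 = {3, 5}  B4 = {0, 1}  B5 = {1, 4}
Tree: B1–B2, B2–B3, B1–B4, B1–B5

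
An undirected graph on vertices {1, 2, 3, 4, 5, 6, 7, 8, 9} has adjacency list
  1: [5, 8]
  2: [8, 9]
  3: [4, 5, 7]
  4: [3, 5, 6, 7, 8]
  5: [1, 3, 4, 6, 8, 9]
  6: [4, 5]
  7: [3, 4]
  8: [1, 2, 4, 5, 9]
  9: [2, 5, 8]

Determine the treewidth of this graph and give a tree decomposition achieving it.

The largest bag has 3 vertices, giving width 2; this decomposition certifies tw(G) ≤ 2. For the lower bound, the 3 vertices {2, 8, 9} are pairwise adjacent, and any tree decomposition puts a clique entirely inside one bag — forcing width ≥ 2. Combining the bounds, tw(G) = 2.

Treewidth 2.
Bags: B1 = {5, 8, 9}  B2 = {1, 5, 8}  B3 = {2, 8, 9}  B4 = {4, 5, 8}  B5 = {3, 4, 5}  B6 = {3, 4, 7}  B7 = {4, 5, 6}
Tree: B1–B2, B1–B3, B1–B4, B4–B5, B5–B6, B5–B7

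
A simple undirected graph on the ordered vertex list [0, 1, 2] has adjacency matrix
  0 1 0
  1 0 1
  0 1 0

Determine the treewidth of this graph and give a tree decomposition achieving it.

Each bag holds 2 vertices, so the decomposition has width 1, which upper-bounds the treewidth. Any graph with an edge has treewidth ≥ 1, and G has the edge 1–0. Therefore the treewidth is 1.

Treewidth 1.
One optimal decomposition is:
Bags: B1 = {0, 1}  B2 = {1, 2}
Tree: B1–B2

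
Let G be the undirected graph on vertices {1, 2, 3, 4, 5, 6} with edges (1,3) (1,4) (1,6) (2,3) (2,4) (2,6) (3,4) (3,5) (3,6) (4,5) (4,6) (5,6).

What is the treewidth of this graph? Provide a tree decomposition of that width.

Treewidth 3.
One such decomposition:
Bags: B1 = {3, 4, 5, 6}  B2 = {2, 3, 4, 6}  B3 = {1, 3, 4, 6}
Tree: B1–B2, B2–B3

Every bag has size at most 4, so the width is 4 − 1 = 3 and tw(G) ≤ 3. On the other hand G contains the 4-clique {1, 3, 4, 6}. A clique must lie in a single bag of any decomposition, so no decomposition can have width below 3. Combining the bounds, tw(G) = 3.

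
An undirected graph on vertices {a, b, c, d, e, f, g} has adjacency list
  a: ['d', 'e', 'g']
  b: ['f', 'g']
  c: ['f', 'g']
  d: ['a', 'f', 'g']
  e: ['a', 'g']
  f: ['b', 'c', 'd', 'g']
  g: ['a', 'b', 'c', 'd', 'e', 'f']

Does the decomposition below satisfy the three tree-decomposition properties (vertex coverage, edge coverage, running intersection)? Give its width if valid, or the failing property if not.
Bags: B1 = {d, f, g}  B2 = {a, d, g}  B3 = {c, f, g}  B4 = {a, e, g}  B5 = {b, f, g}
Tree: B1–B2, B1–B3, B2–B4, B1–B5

Yes; width 2.

Every vertex of G appears in some bag (union = {a, b, c, d, e, f, g}); every edge is covered by a bag; and for each vertex v the set of bags containing v is connected in the bag tree. The decomposition is therefore valid. The largest bag has 3 vertices, so the width is 2.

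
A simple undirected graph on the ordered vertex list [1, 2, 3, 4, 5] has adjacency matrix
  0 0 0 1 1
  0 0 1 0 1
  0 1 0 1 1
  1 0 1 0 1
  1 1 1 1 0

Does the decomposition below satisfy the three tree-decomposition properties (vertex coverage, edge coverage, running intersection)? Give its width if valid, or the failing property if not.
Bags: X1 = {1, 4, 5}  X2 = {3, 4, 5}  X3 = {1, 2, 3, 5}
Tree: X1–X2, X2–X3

No — bags containing vertex 1 are not connected in the tree.

A tree decomposition must satisfy three properties: every vertex lies in some bag; for every edge, both endpoints lie together in some bag; and for every vertex, the bags containing it form a connected subtree. Here bags containing vertex 1 are not connected in the tree, so the decomposition is invalid.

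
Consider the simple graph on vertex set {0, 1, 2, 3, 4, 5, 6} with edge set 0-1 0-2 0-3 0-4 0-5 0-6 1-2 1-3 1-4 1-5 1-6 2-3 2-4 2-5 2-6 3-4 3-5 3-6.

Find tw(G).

4

A width-4 tree decomposition is:
Bags: B1 = {0, 1, 2, 3, 6}  B2 = {0, 1, 2, 3, 5}  B3 = {0, 1, 2, 3, 4}
Tree: B1–B2, B2–B3
Each bag holds 5 vertices, so the decomposition has width 4, which upper-bounds the treewidth. For the lower bound, the 5 vertices {0, 1, 2, 3, 4} are pairwise adjacent, and any tree decomposition puts a clique entirely inside one bag — forcing width ≥ 4. Therefore the treewidth is 4.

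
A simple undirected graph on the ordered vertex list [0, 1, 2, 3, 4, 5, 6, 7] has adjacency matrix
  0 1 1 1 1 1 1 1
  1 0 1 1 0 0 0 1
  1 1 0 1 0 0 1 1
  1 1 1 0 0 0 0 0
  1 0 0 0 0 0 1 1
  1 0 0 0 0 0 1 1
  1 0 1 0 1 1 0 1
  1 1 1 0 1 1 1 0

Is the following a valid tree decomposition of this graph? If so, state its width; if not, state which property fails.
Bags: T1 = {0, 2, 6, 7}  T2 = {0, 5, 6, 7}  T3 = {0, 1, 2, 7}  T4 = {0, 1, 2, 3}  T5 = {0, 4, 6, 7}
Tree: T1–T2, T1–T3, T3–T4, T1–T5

Yes; width 3.

Checking the three conditions: (i) the bags cover all of {0, 1, 2, 3, 4, 5, 6, 7}; (ii) for each edge, some bag contains both endpoints; (iii) the bags containing any fixed vertex form a subtree. All hold, so the decomposition is valid with width 4 − 1 = 3.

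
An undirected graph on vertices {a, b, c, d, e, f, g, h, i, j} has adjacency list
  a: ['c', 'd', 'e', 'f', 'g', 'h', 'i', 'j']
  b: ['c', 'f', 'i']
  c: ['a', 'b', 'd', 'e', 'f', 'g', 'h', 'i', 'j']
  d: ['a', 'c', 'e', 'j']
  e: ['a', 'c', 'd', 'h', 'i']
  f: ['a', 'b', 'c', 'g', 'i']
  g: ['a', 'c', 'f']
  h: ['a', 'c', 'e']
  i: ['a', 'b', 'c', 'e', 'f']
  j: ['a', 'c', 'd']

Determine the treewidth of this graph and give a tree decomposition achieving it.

Treewidth 3.
One optimal decomposition is:
Bags: B1 = {a, c, e, i}  B2 = {a, c, f, i}  B3 = {a, c, e, h}  B4 = {a, c, f, g}  B5 = {b, c, f, i}  B6 = {a, c, d, e}  B7 = {a, c, d, j}
Tree: B1–B2, B1–B3, B2–B4, B2–B5, B3–B6, B6–B7

Each bag holds 4 vertices, so the decomposition has width 3, which upper-bounds the treewidth. On the other hand G contains the 4-clique {a, c, f, g}. A clique must lie in a single bag of any decomposition, so no decomposition can have width below 3. Hence tw(G) = 3 exactly.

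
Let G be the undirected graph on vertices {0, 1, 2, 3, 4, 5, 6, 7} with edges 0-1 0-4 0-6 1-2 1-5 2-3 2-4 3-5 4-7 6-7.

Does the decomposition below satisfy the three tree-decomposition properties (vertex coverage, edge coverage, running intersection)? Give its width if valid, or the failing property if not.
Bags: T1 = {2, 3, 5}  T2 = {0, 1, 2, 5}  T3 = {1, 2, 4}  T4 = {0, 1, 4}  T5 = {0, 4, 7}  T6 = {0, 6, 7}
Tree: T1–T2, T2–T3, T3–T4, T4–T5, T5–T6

A tree decomposition must satisfy three properties: every vertex lies in some bag; for every edge, both endpoints lie together in some bag; and for every vertex, the bags containing it form a connected subtree. Here bags containing vertex 0 are not connected in the tree, so the decomposition is invalid.

No — bags containing vertex 0 are not connected in the tree.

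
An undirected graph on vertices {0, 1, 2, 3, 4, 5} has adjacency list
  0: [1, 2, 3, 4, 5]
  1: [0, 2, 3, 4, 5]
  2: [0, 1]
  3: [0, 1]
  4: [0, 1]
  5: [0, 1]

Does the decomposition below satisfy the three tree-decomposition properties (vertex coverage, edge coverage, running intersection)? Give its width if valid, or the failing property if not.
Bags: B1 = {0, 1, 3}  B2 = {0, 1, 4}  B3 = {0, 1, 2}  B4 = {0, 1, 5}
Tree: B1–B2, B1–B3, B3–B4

Checking the three conditions: (i) the bags cover all of {0, 1, 2, 3, 4, 5}; (ii) for each edge, some bag contains both endpoints; (iii) the bags containing any fixed vertex form a subtree. All hold, so the decomposition is valid with width 3 − 1 = 2.

Yes; width 2.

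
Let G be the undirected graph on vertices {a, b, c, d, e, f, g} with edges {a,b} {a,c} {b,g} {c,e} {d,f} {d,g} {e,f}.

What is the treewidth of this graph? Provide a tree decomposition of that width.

Treewidth 2.
One optimal decomposition is:
Bags: B1 = {c, e, f}  B2 = {c, d, f}  B3 = {c, d, g}  B4 = {b, c, g}  B5 = {a, b, c}
Tree: B1–B2, B2–B3, B3–B4, B4–B5

The largest bag has 3 vertices, giving width 2; this decomposition certifies tw(G) ≤ 2. Since c–e–f–d–g–b–a–c is a cycle in G, G is not acyclic. Forests are exactly the graphs of treewidth ≤ 1, so tw(G) ≥ 2. The upper and lower bounds meet at 2, so that is the treewidth.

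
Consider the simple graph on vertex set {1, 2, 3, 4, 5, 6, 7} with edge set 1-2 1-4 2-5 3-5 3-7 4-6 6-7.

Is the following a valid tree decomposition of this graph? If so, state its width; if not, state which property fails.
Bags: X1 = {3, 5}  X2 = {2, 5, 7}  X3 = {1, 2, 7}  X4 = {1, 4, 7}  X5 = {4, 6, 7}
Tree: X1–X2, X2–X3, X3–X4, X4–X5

No — edge (7,3) lies in no bag.

A tree decomposition must satisfy three properties: every vertex lies in some bag; for every edge, both endpoints lie together in some bag; and for every vertex, the bags containing it form a connected subtree. Here edge (7,3) lies in no bag, so the decomposition is invalid.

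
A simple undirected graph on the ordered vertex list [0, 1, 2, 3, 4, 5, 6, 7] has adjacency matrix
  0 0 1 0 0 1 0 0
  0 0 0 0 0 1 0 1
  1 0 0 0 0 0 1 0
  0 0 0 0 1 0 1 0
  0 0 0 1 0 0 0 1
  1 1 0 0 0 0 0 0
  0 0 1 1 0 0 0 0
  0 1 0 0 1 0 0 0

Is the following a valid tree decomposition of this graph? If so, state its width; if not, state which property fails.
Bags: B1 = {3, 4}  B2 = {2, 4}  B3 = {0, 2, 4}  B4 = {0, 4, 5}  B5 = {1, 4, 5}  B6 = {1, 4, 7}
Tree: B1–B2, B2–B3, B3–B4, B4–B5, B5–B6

No — vertex 6 appears in no bag.

A tree decomposition must satisfy three properties: every vertex lies in some bag; for every edge, both endpoints lie together in some bag; and for every vertex, the bags containing it form a connected subtree. Here vertex 6 appears in no bag, so the decomposition is invalid.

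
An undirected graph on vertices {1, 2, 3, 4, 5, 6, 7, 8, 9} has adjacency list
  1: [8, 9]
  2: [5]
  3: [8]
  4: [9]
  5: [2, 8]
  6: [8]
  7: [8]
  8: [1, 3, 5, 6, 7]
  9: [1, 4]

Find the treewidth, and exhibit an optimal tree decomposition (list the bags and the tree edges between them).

Treewidth 1.
One such decomposition:
Bags: B1 = {1, 8}  B2 = {1, 9}  B3 = {6, 8}  B4 = {3, 8}  B5 = {7, 8}  B6 = {5, 8}  B7 = {4, 9}  B8 = {2, 5}
Tree: B1–B2, B1–B3, B1–B4, B3–B5, B3–B6, B2–B7, B6–B8

Every bag has size at most 2, so the width is 2 − 1 = 1 and tw(G) ≤ 1. Since G has at least one edge (e.g. 8–1), it is not an edgeless graph, so tw(G) ≥ 1. Combining the bounds, tw(G) = 1.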